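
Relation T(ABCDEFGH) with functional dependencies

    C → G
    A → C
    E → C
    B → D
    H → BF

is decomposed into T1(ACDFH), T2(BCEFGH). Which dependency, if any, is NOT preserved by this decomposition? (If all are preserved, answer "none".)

Check B → D: no single fragment contains all of {BD}, and the restricted closure of {B} across the fragments never reaches {D}.
C → G is preserved.
A → C is preserved.
E → C is preserved.
H → BF is preserved.

B → D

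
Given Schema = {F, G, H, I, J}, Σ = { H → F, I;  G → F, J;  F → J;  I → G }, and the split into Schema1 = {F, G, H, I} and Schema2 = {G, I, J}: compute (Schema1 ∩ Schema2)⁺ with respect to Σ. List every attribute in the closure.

F, G, I, J

Schema1 ∩ Schema2 = {G, I}.
G → F, J applies, adding F, J
Closure: {F, G, I, J}.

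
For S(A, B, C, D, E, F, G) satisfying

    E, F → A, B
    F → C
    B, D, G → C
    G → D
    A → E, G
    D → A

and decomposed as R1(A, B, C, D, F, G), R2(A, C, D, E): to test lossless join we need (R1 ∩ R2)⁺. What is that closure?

R1 ∩ R2 = {A, C, D}.
A → E, G applies, adding E, G
Closure: {A, C, D, E, G}.

A, C, D, E, G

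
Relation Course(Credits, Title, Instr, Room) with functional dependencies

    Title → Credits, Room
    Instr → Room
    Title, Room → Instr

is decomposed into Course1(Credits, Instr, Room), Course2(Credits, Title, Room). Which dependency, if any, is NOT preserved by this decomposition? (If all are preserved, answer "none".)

Title, Room → Instr

Check Title, Room → Instr: no single fragment contains all of {Title, Instr, Room}, and the restricted closure of {Title, Room} across the fragments never reaches {Instr}.
Title → Credits, Room is preserved.
Instr → Room is preserved.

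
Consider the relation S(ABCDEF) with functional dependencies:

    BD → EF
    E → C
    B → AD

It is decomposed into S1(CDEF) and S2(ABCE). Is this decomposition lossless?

Common attributes: S1 ∩ S2 = {CE}.
No dependency enlarges {CE}, so (CE)⁺ = {CE}.
The closure contains neither all of S1 = {CDEF} nor all of S2 = {ABCE}, so the common attributes are not a superkey of either fragment. The join is lossy.

No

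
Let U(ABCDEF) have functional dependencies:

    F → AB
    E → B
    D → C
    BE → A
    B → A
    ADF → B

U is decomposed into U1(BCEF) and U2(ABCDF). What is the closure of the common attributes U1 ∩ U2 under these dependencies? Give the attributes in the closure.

ABCF

U1 ∩ U2 = {BCF}.
F → AB applies, adding A
Closure: {ABCF}.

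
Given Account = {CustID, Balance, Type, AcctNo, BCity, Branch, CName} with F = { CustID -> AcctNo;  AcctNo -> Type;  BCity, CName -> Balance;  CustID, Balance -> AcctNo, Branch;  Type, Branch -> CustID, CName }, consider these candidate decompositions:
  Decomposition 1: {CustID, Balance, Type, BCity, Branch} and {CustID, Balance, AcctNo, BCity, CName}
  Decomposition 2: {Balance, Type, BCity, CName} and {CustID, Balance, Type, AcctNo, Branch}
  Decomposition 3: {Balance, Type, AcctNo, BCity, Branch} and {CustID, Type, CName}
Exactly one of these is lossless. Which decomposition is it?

Decomposition 1: common = {CustID, Balance, BCity}, closure = {CustID, Balance, Type, AcctNo, BCity, Branch, CName} → lossless.
Decomposition 2: common = {Balance, Type}, closure = {Balance, Type} → lossy.
Decomposition 3: common = {Type}, closure = {Type} → lossy.

Decomposition 1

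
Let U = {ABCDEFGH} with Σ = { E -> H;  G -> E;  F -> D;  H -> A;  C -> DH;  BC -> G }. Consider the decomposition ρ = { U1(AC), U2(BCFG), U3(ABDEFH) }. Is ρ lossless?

Chase test. Columns are ABCDEFGH; row i has aⱼ where attribute j ∈ Ui, else bᵢⱼ.
Initial tableau (one row per fragment):
  row 1: a1 b12 a3 b14 b15 b16 b17 b18
  row 2: b21 a2 a3 b24 b25 a6 a7 b28
  row 3: a1 a2 b33 a4 a5 a6 b37 a8
Rows 2 and 3 agree on F; apply F→D and equate their D entries.
Rows 1 and 2 agree on C; apply C→DH and equate their DH entries.
Rows 1 and 2 agree on H; apply H→A and equate their A entries.
No row becomes fully distinguished — the join is lossy.

No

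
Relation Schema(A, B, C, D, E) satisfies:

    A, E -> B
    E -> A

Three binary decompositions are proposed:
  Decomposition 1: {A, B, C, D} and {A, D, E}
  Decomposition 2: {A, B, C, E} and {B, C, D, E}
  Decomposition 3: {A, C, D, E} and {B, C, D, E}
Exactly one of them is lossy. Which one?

Decomposition 1: common = {A, D}, closure = {A, D} → lossy.
Decomposition 2: common = {B, C, E}, closure = {A, B, C, E} → lossless.
Decomposition 3: common = {C, D, E}, closure = {A, B, C, D, E} → lossless.

Decomposition 1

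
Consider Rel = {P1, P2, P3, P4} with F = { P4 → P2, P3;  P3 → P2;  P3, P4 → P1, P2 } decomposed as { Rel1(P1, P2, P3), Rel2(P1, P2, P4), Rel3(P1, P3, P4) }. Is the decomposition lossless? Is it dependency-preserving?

lossless and dependency-preserving

Lossless test (chase): Rows 2 and 3 agree on P4; apply P4→P2, P3 and equate their P2, P3 entries. Row 2 is now all distinguished symbols — the join is lossless.
Dependency preservation: P4 → P2, P3; P3, P4 → P1, P2 are not contained in any single fragment, but the restricted closure of each left-hand side across the fragments still reaches the right-hand side; the remaining FDs each lie inside some fragment. All dependencies are preserved.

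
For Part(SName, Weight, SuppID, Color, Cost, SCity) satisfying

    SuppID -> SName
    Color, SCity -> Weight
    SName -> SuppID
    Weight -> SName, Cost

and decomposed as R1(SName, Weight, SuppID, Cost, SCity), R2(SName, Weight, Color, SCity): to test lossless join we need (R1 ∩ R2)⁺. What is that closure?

R1 ∩ R2 = {SName, Weight, SCity}.
SName → SuppID applies, adding SuppID
Weight → SName, Cost applies, adding Cost
Closure: {SName, Weight, SuppID, Cost, SCity}.

SName, Weight, SuppID, Cost, SCity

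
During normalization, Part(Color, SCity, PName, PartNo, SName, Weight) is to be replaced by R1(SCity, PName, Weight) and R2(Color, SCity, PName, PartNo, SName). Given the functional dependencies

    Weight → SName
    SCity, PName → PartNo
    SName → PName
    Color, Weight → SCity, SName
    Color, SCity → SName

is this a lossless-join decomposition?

Common attributes: R1 ∩ R2 = {SCity, PName}.
Closure of {SCity, PName}: SCity, PName → PartNo applies, adding PartNo. So (SCity, PName)⁺ = {SCity, PName, PartNo}.
The closure contains neither all of R1 = {SCity, PName, Weight} nor all of R2 = {Color, SCity, PName, PartNo, SName}, so the common attributes are not a superkey of either fragment. The join is lossy.

No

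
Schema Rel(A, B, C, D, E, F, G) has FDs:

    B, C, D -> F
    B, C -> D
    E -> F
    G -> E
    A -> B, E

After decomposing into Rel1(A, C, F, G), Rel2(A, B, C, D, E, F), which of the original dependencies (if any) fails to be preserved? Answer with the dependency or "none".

G -> E

Check G → E: no single fragment contains all of {E, G}, and the restricted closure of {G} across the fragments never reaches {E}.
B, C, D → F is preserved.
B, C → D is preserved.
E → F is preserved.
A → B, E is preserved.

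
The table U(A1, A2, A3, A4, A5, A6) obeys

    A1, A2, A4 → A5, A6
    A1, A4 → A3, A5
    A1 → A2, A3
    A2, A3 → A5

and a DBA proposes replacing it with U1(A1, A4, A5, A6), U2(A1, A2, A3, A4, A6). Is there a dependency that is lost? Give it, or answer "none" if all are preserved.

Check A2, A3 → A5: no single fragment contains all of {A2, A3, A5}, and the restricted closure of {A2, A3} across the fragments never reaches {A5}.
A1, A2, A4 → A5, A6 is preserved.
A1, A4 → A3, A5 is preserved.
A1 → A2, A3 is preserved.

A2, A3 → A5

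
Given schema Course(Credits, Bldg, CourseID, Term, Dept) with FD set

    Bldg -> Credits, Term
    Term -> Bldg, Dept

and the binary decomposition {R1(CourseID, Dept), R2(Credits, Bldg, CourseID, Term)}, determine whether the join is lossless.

Common attributes: R1 ∩ R2 = {CourseID}.
No dependency enlarges {CourseID}, so (CourseID)⁺ = {CourseID}.
The closure contains neither all of R1 = {CourseID, Dept} nor all of R2 = {Credits, Bldg, CourseID, Term}, so the common attributes are not a superkey of either fragment. The join is lossy.

No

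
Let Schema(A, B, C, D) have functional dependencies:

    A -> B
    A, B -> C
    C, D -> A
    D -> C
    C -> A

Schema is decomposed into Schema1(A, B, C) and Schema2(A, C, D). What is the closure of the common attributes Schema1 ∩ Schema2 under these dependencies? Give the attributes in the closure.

A, B, C

Schema1 ∩ Schema2 = {A, C}.
A → B applies, adding B
Closure: {A, B, C}.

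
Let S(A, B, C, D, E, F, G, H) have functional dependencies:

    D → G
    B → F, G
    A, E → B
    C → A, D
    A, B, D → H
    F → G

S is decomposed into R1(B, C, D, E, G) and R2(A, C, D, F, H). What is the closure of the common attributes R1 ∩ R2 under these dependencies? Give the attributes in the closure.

R1 ∩ R2 = {C, D}.
D → G applies, adding G
C → A, D applies, adding A
Closure: {A, C, D, G}.

A, C, D, G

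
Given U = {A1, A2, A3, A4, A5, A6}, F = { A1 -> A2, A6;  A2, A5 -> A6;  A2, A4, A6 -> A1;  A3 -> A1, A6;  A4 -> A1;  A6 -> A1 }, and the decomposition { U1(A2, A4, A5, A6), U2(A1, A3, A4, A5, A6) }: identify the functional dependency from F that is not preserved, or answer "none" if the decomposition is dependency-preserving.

none

A1 → A2, A6: restricted closure across fragments reaches A2, A6.
A2, A5 → A6 lies within U1.
A2, A4, A6 → A1: restricted closure across fragments reaches A1.
A3 → A1, A6 lies within U2.
A4 → A1 lies within U2.
A6 → A1 lies within U2.
Every dependency is enforceable on the fragments, so the decomposition is dependency-preserving.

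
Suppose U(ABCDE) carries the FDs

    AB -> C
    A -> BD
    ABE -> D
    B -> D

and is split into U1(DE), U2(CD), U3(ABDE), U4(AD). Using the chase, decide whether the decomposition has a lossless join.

No

Chase test. Columns are ABCDE; row i has aⱼ where attribute j ∈ Ui, else bᵢⱼ.
Initial tableau (one row per fragment):
  row 1: b11 b12 b13 a4 a5
  row 2: b21 b22 a3 a4 b25
  row 3: a1 a2 b33 a4 a5
  row 4: a1 b42 b43 a4 b45
Rows 3 and 4 agree on A; apply A→BD and equate their BD entries.
Rows 3 and 4 agree on AB; apply AB→C and equate their C entries.
No row becomes fully distinguished — the join is lossy.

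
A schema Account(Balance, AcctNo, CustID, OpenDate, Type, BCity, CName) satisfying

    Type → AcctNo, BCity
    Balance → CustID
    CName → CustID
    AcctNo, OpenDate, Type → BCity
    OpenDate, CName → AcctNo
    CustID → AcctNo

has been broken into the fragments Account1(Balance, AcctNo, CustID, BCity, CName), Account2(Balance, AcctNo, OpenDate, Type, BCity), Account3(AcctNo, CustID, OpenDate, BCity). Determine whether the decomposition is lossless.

No

Chase test. Columns are Balance, AcctNo, CustID, OpenDate, Type, BCity, CName; row i has aⱼ where attribute j ∈ Accounti, else bᵢⱼ.
Initial tableau (one row per fragment):
  row 1: a1 a2 a3 b14 b15 a6 a7
  row 2: a1 a2 b23 a4 a5 a6 b27
  row 3: b31 a2 a3 a4 b35 a6 b37
Rows 1 and 2 agree on Balance; apply Balance→CustID and equate their CustID entries.
No row becomes fully distinguished — the join is lossy.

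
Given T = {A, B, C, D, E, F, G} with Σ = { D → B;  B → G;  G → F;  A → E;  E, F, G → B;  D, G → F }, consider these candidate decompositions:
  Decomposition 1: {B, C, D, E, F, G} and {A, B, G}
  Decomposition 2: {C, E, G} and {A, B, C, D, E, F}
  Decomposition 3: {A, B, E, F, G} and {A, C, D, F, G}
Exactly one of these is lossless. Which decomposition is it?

Decomposition 3

Decomposition 1: common = {B, G}, closure = {B, F, G} → lossy.
Decomposition 2: common = {C, E}, closure = {C, E} → lossy.
Decomposition 3: common = {A, F, G}, closure = {A, B, E, F, G} → lossless.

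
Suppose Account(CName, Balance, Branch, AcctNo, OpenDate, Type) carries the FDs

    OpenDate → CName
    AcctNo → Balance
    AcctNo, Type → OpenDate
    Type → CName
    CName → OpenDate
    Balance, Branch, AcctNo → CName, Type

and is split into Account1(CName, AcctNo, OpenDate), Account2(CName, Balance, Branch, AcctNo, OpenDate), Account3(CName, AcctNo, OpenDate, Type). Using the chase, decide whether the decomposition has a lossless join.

Chase test. Columns are CName, Balance, Branch, AcctNo, OpenDate, Type; row i has aⱼ where attribute j ∈ Accounti, else bᵢⱼ.
Initial tableau (one row per fragment):
  row 1: a1 b12 b13 a4 a5 b16
  row 2: a1 a2 a3 a4 a5 b26
  row 3: a1 b32 b33 a4 a5 a6
Rows 1 and 2 agree on AcctNo; apply AcctNo→Balance and equate their Balance entries.
Rows 1 and 3 agree on AcctNo; apply AcctNo→Balance and equate their Balance entries.
No row becomes fully distinguished — the join is lossy.

No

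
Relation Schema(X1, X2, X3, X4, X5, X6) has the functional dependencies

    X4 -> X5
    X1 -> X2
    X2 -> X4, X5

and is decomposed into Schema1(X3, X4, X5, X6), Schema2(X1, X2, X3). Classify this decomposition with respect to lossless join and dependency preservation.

Lossless test: (X3)⁺ = {X3}, which is a superkey of neither fragment — lossy.
Dependency preservation: the restricted closure of {X2} across the fragments never reaches {X4, X5}, so X2 → X4, X5 cannot be enforced without a join — not preserved.

lossy and not dependency-preserving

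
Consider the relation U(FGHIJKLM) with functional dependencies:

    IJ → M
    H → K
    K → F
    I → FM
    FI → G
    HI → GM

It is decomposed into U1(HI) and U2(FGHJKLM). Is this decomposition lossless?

Common attributes: U1 ∩ U2 = {H}.
Closure of {H}: H → K applies, adding K; K → F applies, adding F. So (H)⁺ = {FHK}.
The closure contains neither all of U1 = {HI} nor all of U2 = {FGHJKLM}, so the common attributes are not a superkey of either fragment. The join is lossy.

No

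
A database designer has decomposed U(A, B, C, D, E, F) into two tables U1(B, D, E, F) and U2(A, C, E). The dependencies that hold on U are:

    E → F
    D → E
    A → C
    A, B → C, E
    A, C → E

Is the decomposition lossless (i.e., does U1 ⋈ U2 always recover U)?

Common attributes: U1 ∩ U2 = {E}.
Closure of {E}: E → F applies, adding F. So (E)⁺ = {E, F}.
The closure contains neither all of U1 = {B, D, E, F} nor all of U2 = {A, C, E}, so the common attributes are not a superkey of either fragment. The join is lossy.

No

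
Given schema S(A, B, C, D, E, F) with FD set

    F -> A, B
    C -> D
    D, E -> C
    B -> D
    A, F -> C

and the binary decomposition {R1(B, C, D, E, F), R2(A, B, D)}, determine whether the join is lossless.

No

Common attributes: R1 ∩ R2 = {B, D}.
No dependency enlarges {B, D}, so (B, D)⁺ = {B, D}.
The closure contains neither all of R1 = {B, C, D, E, F} nor all of R2 = {A, B, D}, so the common attributes are not a superkey of either fragment. The join is lossy.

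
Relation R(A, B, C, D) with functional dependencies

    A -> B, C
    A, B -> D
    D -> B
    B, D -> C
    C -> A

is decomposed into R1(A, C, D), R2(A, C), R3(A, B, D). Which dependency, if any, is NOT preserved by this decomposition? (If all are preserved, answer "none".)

A → B, C: restricted closure across fragments reaches B, C.
A, B → D lies within R3.
D → B lies within R3.
B, D → C: restricted closure across fragments reaches C.
C → A lies within R1.
Every dependency is enforceable on the fragments, so the decomposition is dependency-preserving.

none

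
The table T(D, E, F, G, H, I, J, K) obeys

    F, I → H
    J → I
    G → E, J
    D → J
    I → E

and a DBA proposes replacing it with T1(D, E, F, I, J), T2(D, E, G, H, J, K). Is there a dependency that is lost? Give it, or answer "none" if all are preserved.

F, I → H

Check F, I → H: no single fragment contains all of {F, H, I}, and the restricted closure of {F, I} across the fragments never reaches {H}.
J → I is preserved.
G → E, J is preserved.
D → J is preserved.
I → E is preserved.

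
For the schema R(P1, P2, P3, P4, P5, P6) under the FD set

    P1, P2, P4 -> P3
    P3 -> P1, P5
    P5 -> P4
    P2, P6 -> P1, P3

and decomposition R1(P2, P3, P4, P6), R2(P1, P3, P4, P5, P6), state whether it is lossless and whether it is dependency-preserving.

Lossless test: (P3, P4, P6)⁺ = {P1, P3, P4, P5, P6}, which contains all of one fragment — lossless.
Dependency preservation: the restricted closure of {P1, P2, P4} across the fragments never reaches {P3}, so P1, P2, P4 → P3 cannot be enforced without a join — not preserved.

lossless but not dependency-preserving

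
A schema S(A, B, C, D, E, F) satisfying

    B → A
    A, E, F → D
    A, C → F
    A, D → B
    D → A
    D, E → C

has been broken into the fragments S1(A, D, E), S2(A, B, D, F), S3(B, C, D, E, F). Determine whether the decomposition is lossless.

Yes

Chase test. Columns are A, B, C, D, E, F; row i has aⱼ where attribute j ∈ Si, else bᵢⱼ.
Initial tableau (one row per fragment):
  row 1: a1 b12 b13 a4 a5 b16
  row 2: a1 a2 b23 a4 b25 a6
  row 3: b31 a2 a3 a4 a5 a6
Rows 2 and 3 agree on B; apply B→A and equate their A entries.
Rows 1 and 2 agree on A, D; apply A, D→B and equate their B entries.
Rows 1 and 3 agree on D, E; apply D, E→C and equate their C entries.
Rows 1 and 3 agree on A, C; apply A, C→F and equate their F entries.
Row 1 is now all distinguished symbols — the join is lossless.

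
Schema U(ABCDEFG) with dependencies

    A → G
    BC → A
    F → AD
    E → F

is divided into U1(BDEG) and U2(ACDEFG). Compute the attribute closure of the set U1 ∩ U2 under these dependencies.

ADEFG

U1 ∩ U2 = {DEG}.
E → F applies, adding F
F → AD applies, adding A
Closure: {ADEFG}.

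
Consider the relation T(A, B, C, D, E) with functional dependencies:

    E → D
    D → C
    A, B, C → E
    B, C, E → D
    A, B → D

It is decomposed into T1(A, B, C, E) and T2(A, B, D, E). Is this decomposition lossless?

Yes

Common attributes: T1 ∩ T2 = {A, B, E}.
Closure of {A, B, E}: E → D applies, adding D; D → C applies, adding C. So (A, B, E)⁺ = {A, B, C, D, E}.
This closure contains every attribute of T1, so T1 ∩ T2 → T1. The join is lossless.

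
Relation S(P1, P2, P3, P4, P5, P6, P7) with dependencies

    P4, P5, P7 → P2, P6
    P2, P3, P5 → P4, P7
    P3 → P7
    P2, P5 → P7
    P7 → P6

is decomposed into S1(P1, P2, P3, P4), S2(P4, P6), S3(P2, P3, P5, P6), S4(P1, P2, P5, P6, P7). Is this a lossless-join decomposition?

Chase test. Columns are P1, P2, P3, P4, P5, P6, P7; row i has aⱼ where attribute j ∈ Si, else bᵢⱼ.
Initial tableau (one row per fragment):
  row 1: a1 a2 a3 a4 b15 b16 b17
  row 2: b21 b22 b23 a4 b25 a6 b27
  row 3: b31 a2 a3 b34 a5 a6 b37
  row 4: a1 a2 b43 b44 a5 a6 a7
Rows 1 and 3 agree on P3; apply P3→P7 and equate their P7 entries.
Rows 3 and 4 agree on P2, P5; apply P2, P5→P7 and equate their P7 entries.
Rows 1 and 3 agree on P7; apply P7→P6 and equate their P6 entries.
No row becomes fully distinguished — the join is lossy.

No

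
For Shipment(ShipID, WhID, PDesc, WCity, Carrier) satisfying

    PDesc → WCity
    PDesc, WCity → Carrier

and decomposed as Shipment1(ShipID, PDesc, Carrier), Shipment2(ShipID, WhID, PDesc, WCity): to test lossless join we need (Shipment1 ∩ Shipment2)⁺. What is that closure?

Shipment1 ∩ Shipment2 = {ShipID, PDesc}.
PDesc → WCity applies, adding WCity
PDesc, WCity → Carrier applies, adding Carrier
Closure: {ShipID, PDesc, WCity, Carrier}.

ShipID, PDesc, WCity, Carrier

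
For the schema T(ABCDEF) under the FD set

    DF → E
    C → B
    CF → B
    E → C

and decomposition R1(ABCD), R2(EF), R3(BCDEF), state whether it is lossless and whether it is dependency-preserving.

lossy but dependency-preserving

Lossless test (chase): Rows 2 and 3 agree on E; apply E→C and equate their C entries. Rows 1 and 2 agree on C; apply C→B and equate their B entries. No row becomes fully distinguished — the join is lossy.
Dependency preservation: every FD's attributes lie within a single fragment, so each can be enforced locally — preserved.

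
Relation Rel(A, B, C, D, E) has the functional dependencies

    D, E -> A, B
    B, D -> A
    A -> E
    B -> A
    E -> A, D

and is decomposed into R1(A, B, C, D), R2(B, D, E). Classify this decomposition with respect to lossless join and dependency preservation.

lossless and dependency-preserving

Lossless test: (B, D)⁺ = {A, B, D, E}, which contains all of one fragment — lossless.
Dependency preservation: D, E → A, B; A → E; E → A, D are not contained in any single fragment, but the restricted closure of each left-hand side across the fragments still reaches the right-hand side; the remaining FDs each lie inside some fragment. All dependencies are preserved.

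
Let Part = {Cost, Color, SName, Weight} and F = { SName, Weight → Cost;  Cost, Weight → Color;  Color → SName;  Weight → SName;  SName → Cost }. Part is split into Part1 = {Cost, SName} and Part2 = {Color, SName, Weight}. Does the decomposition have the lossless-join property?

Common attributes: Part1 ∩ Part2 = {SName}.
Closure of {SName}: SName → Cost applies, adding Cost. So (SName)⁺ = {Cost, SName}.
This closure contains every attribute of Part1, so Part1 ∩ Part2 → Part1. The join is lossless.

Yes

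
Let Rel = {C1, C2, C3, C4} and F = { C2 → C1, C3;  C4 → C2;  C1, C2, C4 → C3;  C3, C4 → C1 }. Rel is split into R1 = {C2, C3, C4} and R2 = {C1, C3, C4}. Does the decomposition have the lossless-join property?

Common attributes: R1 ∩ R2 = {C3, C4}.
Closure of {C3, C4}: C4 → C2 applies, adding C2; C3, C4 → C1 applies, adding C1. So (C3, C4)⁺ = {C1, C2, C3, C4}.
This closure contains every attribute of R1, so R1 ∩ R2 → R1. The join is lossless.

Yes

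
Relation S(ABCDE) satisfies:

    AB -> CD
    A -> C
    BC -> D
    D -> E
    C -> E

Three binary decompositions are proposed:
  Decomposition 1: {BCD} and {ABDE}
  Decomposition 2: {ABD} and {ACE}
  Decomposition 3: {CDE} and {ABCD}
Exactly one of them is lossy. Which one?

Decomposition 1: common = {BD}, closure = {BDE} → lossy.
Decomposition 2: common = {A}, closure = {ACE} → lossless.
Decomposition 3: common = {CD}, closure = {CDE} → lossless.

Decomposition 1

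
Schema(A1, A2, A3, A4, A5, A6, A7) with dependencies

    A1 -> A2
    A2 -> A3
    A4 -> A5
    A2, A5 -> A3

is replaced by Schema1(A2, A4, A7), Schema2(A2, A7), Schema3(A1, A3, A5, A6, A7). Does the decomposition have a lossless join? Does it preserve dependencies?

Lossless test (chase): Rows 1 and 2 agree on A2; apply A2→A3 and equate their A3 entries. No row becomes fully distinguished — the join is lossy.
Dependency preservation: the restricted closure of {A1} across the fragments never reaches {A2}, so A1 → A2 cannot be enforced without a join — not preserved.

lossy and not dependency-preserving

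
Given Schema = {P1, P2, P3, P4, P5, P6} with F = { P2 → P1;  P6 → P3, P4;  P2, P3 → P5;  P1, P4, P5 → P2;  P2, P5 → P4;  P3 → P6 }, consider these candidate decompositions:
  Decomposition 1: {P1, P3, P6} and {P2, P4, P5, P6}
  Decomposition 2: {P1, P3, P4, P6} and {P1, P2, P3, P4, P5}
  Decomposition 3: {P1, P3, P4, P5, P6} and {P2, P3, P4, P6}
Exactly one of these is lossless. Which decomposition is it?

Decomposition 1: common = {P6}, closure = {P3, P4, P6} → lossy.
Decomposition 2: common = {P1, P3, P4}, closure = {P1, P3, P4, P6} → lossless.
Decomposition 3: common = {P3, P4, P6}, closure = {P3, P4, P6} → lossy.

Decomposition 2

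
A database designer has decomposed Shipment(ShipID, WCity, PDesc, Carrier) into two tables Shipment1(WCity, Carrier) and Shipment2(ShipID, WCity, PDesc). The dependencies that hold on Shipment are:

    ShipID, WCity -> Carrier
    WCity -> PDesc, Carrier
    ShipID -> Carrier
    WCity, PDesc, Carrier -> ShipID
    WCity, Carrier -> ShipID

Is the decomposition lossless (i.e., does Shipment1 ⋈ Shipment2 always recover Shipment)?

Yes

Common attributes: Shipment1 ∩ Shipment2 = {WCity}.
Closure of {WCity}: WCity → PDesc, Carrier applies, adding PDesc, Carrier; WCity, PDesc, Carrier → ShipID applies, adding ShipID. So (WCity)⁺ = {ShipID, WCity, PDesc, Carrier}.
This closure contains every attribute of Shipment1, so Shipment1 ∩ Shipment2 → Shipment1. The join is lossless.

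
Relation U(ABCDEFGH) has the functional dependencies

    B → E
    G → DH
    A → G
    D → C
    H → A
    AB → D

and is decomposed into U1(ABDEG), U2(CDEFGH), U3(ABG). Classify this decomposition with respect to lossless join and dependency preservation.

Lossless test (chase): Rows 1 and 3 agree on B; apply B→E and equate their E entries. Rows 1 and 2 agree on G; apply G→DH and equate their DH entries. Rows 1 and 3 agree on G; apply G→DH and equate their DH entries. Rows 1 and 2 agree on D; apply D→C and equate their C entries. Rows 1 and 3 agree on D; apply D→C and equate their C entries. Rows 1 and 2 agree on H; apply H→A and equate their A entries. No row becomes fully distinguished — the join is lossy.
Dependency preservation: H → A is not contained in any single fragment, but the restricted closure of its left-hand side across the fragments still reaches the right-hand side; the remaining FDs each lie inside some fragment. All dependencies are preserved.

lossy but dependency-preserving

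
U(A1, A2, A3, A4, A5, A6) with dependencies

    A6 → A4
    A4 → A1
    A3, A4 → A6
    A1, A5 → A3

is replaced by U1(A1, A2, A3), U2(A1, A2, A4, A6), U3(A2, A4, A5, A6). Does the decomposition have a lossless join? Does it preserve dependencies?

Lossless test (chase): Rows 2 and 3 agree on A4; apply A4→A1 and equate their A1 entries. No row becomes fully distinguished — the join is lossy.
Dependency preservation: the restricted closure of {A3, A4} across the fragments never reaches {A6}, so A3, A4 → A6 cannot be enforced without a join — not preserved.

lossy and not dependency-preserving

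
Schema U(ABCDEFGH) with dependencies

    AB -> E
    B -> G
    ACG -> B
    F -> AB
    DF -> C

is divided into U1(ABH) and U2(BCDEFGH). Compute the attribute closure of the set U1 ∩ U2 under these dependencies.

U1 ∩ U2 = {BH}.
B → G applies, adding G
Closure: {BGH}.

BGH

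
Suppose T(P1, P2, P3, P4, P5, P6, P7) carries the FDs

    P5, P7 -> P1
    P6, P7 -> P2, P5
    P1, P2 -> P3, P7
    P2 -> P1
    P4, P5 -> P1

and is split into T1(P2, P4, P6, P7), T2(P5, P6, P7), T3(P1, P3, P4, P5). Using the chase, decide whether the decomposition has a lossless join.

Chase test. Columns are P1, P2, P3, P4, P5, P6, P7; row i has aⱼ where attribute j ∈ Ti, else bᵢⱼ.
Initial tableau (one row per fragment):
  row 1: b11 a2 b13 a4 b15 a6 a7
  row 2: b21 b22 b23 b24 a5 a6 a7
  row 3: a1 b32 a3 a4 a5 b36 b37
Rows 1 and 2 agree on P6, P7; apply P6, P7→P2, P5 and equate their P2, P5 entries.
Rows 1 and 2 agree on P2; apply P2→P1 and equate their P1 entries.
Rows 1 and 3 agree on P4, P5; apply P4, P5→P1 and equate their P1 entries.
Rows 1 and 2 agree on P1, P2; apply P1, P2→P3, P7 and equate their P3, P7 entries.
No row becomes fully distinguished — the join is lossy.

No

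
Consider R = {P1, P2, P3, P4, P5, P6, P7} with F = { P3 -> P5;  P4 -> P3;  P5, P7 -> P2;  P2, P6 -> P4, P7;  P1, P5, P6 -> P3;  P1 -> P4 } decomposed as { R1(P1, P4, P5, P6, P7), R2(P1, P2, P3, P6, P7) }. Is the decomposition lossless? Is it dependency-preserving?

lossless but not dependency-preserving

Lossless test: (P1, P6, P7)⁺ = {P1, P2, P3, P4, P5, P6, P7}, which contains all of one fragment — lossless.
Dependency preservation: the restricted closure of {P3} across the fragments never reaches {P5}, so P3 → P5 cannot be enforced without a join — not preserved.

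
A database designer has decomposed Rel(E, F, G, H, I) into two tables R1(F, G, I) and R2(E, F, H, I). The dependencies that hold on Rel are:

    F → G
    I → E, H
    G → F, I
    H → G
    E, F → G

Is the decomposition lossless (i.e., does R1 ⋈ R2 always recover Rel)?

Common attributes: R1 ∩ R2 = {F, I}.
Closure of {F, I}: F → G applies, adding G; I → E, H applies, adding E, H. So (F, I)⁺ = {E, F, G, H, I}.
This closure contains every attribute of R1, so R1 ∩ R2 → R1. The join is lossless.

Yes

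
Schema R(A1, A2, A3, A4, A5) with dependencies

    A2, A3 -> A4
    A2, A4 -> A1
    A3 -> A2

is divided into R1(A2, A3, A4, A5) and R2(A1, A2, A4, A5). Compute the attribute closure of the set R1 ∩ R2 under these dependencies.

R1 ∩ R2 = {A2, A4, A5}.
A2, A4 → A1 applies, adding A1
Closure: {A1, A2, A4, A5}.

A1, A2, A4, A5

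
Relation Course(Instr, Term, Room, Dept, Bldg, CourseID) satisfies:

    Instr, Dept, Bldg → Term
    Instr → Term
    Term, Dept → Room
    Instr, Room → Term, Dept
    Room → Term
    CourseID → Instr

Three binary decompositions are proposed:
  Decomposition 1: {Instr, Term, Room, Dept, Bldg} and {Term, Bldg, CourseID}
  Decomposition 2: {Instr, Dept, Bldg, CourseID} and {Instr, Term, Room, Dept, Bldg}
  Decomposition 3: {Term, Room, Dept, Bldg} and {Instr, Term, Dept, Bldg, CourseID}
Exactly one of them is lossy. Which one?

Decomposition 1

Decomposition 1: common = {Term, Bldg}, closure = {Term, Bldg} → lossy.
Decomposition 2: common = {Instr, Dept, Bldg}, closure = {Instr, Term, Room, Dept, Bldg} → lossless.
Decomposition 3: common = {Term, Dept, Bldg}, closure = {Term, Room, Dept, Bldg} → lossless.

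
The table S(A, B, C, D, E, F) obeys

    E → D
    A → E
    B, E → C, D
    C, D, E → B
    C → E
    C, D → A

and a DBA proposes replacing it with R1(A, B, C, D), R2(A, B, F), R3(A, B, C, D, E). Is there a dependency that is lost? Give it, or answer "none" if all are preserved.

none

E → D lies within R3.
A → E lies within R3.
B, E → C, D lies within R3.
C, D, E → B lies within R3.
C → E lies within R3.
C, D → A lies within R1.
Every dependency is enforceable on the fragments, so the decomposition is dependency-preserving.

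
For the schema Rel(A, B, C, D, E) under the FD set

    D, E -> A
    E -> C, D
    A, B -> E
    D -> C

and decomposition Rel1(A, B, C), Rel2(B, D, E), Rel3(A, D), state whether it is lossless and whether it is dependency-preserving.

lossy and not dependency-preserving

Lossless test (chase): Rows 2 and 3 agree on D; apply D→C and equate their C entries. No row becomes fully distinguished — the join is lossy.
Dependency preservation: the restricted closure of {D, E} across the fragments never reaches {A}, so D, E → A cannot be enforced without a join — not preserved.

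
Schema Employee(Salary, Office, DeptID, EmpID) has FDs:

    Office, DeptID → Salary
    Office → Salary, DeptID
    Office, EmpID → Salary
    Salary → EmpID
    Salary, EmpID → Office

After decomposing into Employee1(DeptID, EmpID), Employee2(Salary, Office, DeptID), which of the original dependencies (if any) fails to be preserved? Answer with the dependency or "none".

Salary → EmpID

Check Salary → EmpID: no single fragment contains all of {Salary, EmpID}, and the restricted closure of {Salary} across the fragments never reaches {EmpID}.
Office, DeptID → Salary is preserved.
Office → Salary, DeptID is preserved.
Office, EmpID → Salary is preserved.
Salary, EmpID → Office is preserved.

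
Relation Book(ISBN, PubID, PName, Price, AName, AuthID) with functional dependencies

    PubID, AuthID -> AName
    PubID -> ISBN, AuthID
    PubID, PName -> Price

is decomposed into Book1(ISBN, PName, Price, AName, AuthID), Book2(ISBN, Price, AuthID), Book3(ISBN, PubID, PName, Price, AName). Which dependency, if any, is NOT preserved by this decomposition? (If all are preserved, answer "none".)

Check PubID → ISBN, AuthID: no single fragment contains all of {ISBN, PubID, AuthID}, and the restricted closure of {PubID} across the fragments never reaches {ISBN, AuthID}.
PubID, AuthID → AName is preserved.
PubID, PName → Price is preserved.

PubID -> ISBN, AuthID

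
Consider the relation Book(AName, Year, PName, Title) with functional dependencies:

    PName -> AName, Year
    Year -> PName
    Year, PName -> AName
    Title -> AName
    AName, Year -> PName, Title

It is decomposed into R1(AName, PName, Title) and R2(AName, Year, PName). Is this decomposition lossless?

Yes

Common attributes: R1 ∩ R2 = {AName, PName}.
Closure of {AName, PName}: PName → AName, Year applies, adding Year; AName, Year → PName, Title applies, adding Title. So (AName, PName)⁺ = {AName, Year, PName, Title}.
This closure contains every attribute of R1, so R1 ∩ R2 → R1. The join is lossless.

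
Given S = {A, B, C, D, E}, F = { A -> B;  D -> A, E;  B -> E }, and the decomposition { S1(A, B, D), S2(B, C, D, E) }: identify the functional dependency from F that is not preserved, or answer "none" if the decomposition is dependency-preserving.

none

A → B lies within S1.
D → A, E: restricted closure across fragments reaches A, E.
B → E lies within S2.
Every dependency is enforceable on the fragments, so the decomposition is dependency-preserving.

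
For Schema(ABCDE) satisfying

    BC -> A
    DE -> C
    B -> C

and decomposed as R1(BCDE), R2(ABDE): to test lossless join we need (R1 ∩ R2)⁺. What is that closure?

ABCDE

R1 ∩ R2 = {BDE}.
DE → C applies, adding C
BC → A applies, adding A
Closure: {ABCDE}.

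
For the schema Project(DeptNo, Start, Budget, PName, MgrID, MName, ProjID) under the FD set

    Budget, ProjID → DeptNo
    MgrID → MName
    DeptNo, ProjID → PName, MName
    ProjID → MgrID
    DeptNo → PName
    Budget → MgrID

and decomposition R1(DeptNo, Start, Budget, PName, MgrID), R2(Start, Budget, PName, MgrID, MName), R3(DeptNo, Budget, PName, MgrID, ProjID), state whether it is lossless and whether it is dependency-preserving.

Lossless test (chase): Rows 1 and 2 agree on MgrID; apply MgrID→MName and equate their MName entries. Rows 1 and 3 agree on MgrID; apply MgrID→MName and equate their MName entries. No row becomes fully distinguished — the join is lossy.
Dependency preservation: DeptNo, ProjID → PName, MName is not contained in any single fragment, but the restricted closure of its left-hand side across the fragments still reaches the right-hand side; the remaining FDs each lie inside some fragment. All dependencies are preserved.

lossy but dependency-preserving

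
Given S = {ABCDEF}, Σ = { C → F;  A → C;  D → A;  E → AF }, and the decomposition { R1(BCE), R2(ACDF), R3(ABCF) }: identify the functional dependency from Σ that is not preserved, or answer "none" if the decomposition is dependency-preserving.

E → AF

Check E → AF: no single fragment contains all of {AEF}, and the restricted closure of {E} across the fragments never reaches {AF}.
C → F is preserved.
A → C is preserved.
D → A is preserved.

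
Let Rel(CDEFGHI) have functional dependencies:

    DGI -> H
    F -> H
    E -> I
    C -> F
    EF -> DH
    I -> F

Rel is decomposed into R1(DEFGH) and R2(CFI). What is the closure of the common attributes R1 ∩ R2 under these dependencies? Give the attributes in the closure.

R1 ∩ R2 = {F}.
F → H applies, adding H
Closure: {FH}.

FH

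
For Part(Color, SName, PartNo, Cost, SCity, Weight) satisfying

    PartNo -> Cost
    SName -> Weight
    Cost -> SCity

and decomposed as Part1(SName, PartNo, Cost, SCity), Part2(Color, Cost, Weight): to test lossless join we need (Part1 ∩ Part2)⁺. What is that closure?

Part1 ∩ Part2 = {Cost}.
Cost → SCity applies, adding SCity
Closure: {Cost, SCity}.

Cost, SCity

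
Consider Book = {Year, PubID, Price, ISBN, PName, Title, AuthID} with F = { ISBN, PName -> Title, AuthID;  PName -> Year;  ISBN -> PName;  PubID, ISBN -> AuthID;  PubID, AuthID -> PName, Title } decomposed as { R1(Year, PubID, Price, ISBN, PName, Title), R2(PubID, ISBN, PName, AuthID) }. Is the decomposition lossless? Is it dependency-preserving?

lossless but not dependency-preserving

Lossless test: (PubID, ISBN, PName)⁺ = {Year, PubID, ISBN, PName, Title, AuthID}, which contains all of one fragment — lossless.
Dependency preservation: the restricted closure of {PubID, AuthID} across the fragments never reaches {PName, Title}, so PubID, AuthID → PName, Title cannot be enforced without a join — not preserved.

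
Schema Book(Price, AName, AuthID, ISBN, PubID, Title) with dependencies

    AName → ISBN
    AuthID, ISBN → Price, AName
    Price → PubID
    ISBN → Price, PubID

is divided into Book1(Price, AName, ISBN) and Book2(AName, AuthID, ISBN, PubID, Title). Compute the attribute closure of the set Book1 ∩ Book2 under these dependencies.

Book1 ∩ Book2 = {AName, ISBN}.
ISBN → Price, PubID applies, adding Price, PubID
Closure: {Price, AName, ISBN, PubID}.

Price, AName, ISBN, PubID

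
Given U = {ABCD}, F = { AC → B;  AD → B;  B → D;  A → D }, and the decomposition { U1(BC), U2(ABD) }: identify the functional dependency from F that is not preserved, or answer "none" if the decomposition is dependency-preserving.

none

AC → B: restricted closure across fragments reaches B.
AD → B lies within U2.
B → D lies within U2.
A → D lies within U2.
Every dependency is enforceable on the fragments, so the decomposition is dependency-preserving.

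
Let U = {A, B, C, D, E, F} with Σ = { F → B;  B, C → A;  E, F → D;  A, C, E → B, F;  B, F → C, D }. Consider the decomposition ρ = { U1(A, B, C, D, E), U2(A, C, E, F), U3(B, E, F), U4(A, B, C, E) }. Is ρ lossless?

Chase test. Columns are A, B, C, D, E, F; row i has aⱼ where attribute j ∈ Ui, else bᵢⱼ.
Initial tableau (one row per fragment):
  row 1: a1 a2 a3 a4 a5 b16
  row 2: a1 b22 a3 b24 a5 a6
  row 3: b31 a2 b33 b34 a5 a6
  row 4: a1 a2 a3 b44 a5 b46
Rows 2 and 3 agree on F; apply F→B and equate their B entries.
Rows 2 and 3 agree on E, F; apply E, F→D and equate their D entries.
Rows 1 and 2 agree on A, C, E; apply A, C, E→B, F and equate their B, F entries.
Rows 1 and 4 agree on A, C, E; apply A, C, E→B, F and equate their B, F entries.
Rows 1 and 2 agree on B, F; apply B, F→C, D and equate their C, D entries.
Rows 1 and 3 agree on B, F; apply B, F→C, D and equate their C, D entries.
Rows 1 and 4 agree on B, F; apply B, F→C, D and equate their C, D entries.
Rows 1 and 3 agree on B, C; apply B, C→A and equate their A entries.
Row 1 is now all distinguished symbols — the join is lossless.

Yes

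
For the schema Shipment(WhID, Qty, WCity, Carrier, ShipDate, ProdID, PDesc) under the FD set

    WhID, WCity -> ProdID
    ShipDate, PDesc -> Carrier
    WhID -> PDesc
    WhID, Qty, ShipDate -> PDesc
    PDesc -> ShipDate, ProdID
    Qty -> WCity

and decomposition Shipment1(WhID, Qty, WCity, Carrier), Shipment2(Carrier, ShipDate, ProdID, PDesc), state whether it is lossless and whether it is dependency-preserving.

lossy and not dependency-preserving

Lossless test: (Carrier)⁺ = {Carrier}, which is a superkey of neither fragment — lossy.
Dependency preservation: the restricted closure of {WhID, WCity} across the fragments never reaches {ProdID}, so WhID, WCity → ProdID cannot be enforced without a join — not preserved.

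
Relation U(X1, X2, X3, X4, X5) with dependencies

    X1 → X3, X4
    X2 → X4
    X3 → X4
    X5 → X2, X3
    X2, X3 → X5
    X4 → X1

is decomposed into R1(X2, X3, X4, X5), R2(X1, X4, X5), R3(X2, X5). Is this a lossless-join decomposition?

Chase test. Columns are X1, X2, X3, X4, X5; row i has aⱼ where attribute j ∈ Ri, else bᵢⱼ.
Initial tableau (one row per fragment):
  row 1: b11 a2 a3 a4 a5
  row 2: a1 b22 b23 a4 a5
  row 3: b31 a2 b33 b34 a5
Rows 1 and 3 agree on X2; apply X2→X4 and equate their X4 entries.
Rows 1 and 2 agree on X5; apply X5→X2, X3 and equate their X2, X3 entries.
Rows 1 and 3 agree on X5; apply X5→X2, X3 and equate their X2, X3 entries.
Rows 1 and 2 agree on X4; apply X4→X1 and equate their X1 entries.
Rows 1 and 3 agree on X4; apply X4→X1 and equate their X1 entries.
Row 1 is now all distinguished symbols — the join is lossless.

Yes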